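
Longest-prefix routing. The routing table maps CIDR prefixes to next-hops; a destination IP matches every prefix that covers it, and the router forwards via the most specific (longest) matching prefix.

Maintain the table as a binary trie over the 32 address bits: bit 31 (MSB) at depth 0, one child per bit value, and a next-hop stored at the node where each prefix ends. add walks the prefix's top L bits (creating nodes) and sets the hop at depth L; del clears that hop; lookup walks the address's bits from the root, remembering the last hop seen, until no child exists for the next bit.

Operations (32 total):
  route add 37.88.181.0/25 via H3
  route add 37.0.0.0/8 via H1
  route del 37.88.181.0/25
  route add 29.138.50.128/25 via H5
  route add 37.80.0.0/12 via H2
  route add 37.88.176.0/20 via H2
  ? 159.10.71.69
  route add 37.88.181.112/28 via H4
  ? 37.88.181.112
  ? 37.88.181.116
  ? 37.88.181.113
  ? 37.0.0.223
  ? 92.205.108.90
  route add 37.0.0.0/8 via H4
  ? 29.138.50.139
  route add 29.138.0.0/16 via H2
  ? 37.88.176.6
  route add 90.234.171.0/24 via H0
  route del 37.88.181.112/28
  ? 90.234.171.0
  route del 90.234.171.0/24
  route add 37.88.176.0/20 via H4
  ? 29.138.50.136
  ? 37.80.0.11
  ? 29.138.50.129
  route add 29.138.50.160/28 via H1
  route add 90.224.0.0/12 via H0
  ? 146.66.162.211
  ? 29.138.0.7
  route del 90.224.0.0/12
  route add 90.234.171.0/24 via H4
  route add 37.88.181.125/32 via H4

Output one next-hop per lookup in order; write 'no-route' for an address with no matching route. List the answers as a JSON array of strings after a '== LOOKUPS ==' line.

Trace:
  add 37.88.181.0/25 -> H3 at depth 25
  add 37.0.0.0/8 -> H1 at depth 8
  del 37.88.181.0/25 (clear depth 25)
  add 29.138.50.128/25 -> H5 at depth 25
  add 37.80.0.0/12 -> H2 at depth 12
  add 37.88.176.0/20 -> H2 at depth 20
  ? 159.10.71.69  path d0:-  best=no-route
  add 37.88.181.112/28 -> H4 at depth 28
  ? 37.88.181.112  path d0:-→d1:-→d2:-→d3:-→d4:-→d5:-→d6:-→d7:-→d8:H1→d9:-→d10:-→d11:-→d12:H2→d13:-→d14:-→d15:-→d16:-→d17:-→d18:-→d19:-→d20:H2→d21:-→d22:-→d23:-→d24:-→d25:-→d26:-→d27:-→d28:H4  best=H4
  ? 37.88.181.116  path d0:-→d1:-→d2:-→d3:-→d4:-→d5:-→d6:-→d7:-→d8:H1→d9:-→d10:-→d11:-→d12:H2→d13:-→d14:-→d15:-→d16:-→d17:-→d18:-→d19:-→d20:H2→d21:-→d22:-→d23:-→d24:-→d25:-→d26:-→d27:-→d28:H4  best=H4
  ? 37.88.181.113  path d0:-→d1:-→d2:-→d3:-→d4:-→d5:-→d6:-→d7:-→d8:H1→d9:-→d10:-→d11:-→d12:H2→d13:-→d14:-→d15:-→d16:-→d17:-→d18:-→d19:-→d20:H2→d21:-→d22:-→d23:-→d24:-→d25:-→d26:-→d27:-→d28:H4  best=H4
  ? 37.0.0.223  path d0:-→d1:-→d2:-→d3:-→d4:-→d5:-→d6:-→d7:-→d8:H1→d9:-  best=H1
  ? 92.205.108.90  path d0:-→d1:-  best=no-route
  add 37.0.0.0/8 -> H4 at depth 8
  ? 29.138.50.139  path d0:-→d1:-→d2:-→d3:-→d4:-→d5:-→d6:-→d7:-→d8:-→d9:-→d10:-→d11:-→d12:-→d13:-→d14:-→d15:-→d16:-→d17:-→d18:-→d19:-→d20:-→d21:-→d22:-→d23:-→d24:-→d25:H5  best=H5
  add 29.138.0.0/16 -> H2 at depth 16
  ? 37.88.176.6  path d0:-→d1:-→d2:-→d3:-→d4:-→d5:-→d6:-→d7:-→d8:H4→d9:-→d10:-→d11:-→d12:H2→d13:-→d14:-→d15:-→d16:-→d17:-→d18:-→d19:-→d20:H2→d21:-  best=H2
  add 90.234.171.0/24 -> H0 at depth 24
  del 37.88.181.112/28 (clear depth 28)
  ? 90.234.171.0  path d0:-→d1:-→d2:-→d3:-→d4:-→d5:-→d6:-→d7:-→d8:-→d9:-→d10:-→d11:-→d12:-→d13:-→d14:-→d15:-→d16:-→d17:-→d18:-→d19:-→d20:-→d21:-→d22:-→d23:-→d24:H0  best=H0
  del 90.234.171.0/24 (clear depth 24)
  add 37.88.176.0/20 -> H4 at depth 20
  ? 29.138.50.136  path d0:-→d1:-→d2:-→d3:-→d4:-→d5:-→d6:-→d7:-→d8:-→d9:-→d10:-→d11:-→d12:-→d13:-→d14:-→d15:-→d16:H2→d17:-→d18:-→d19:-→d20:-→d21:-→d22:-→d23:-→d24:-→d25:H5  best=H5
  ? 37.80.0.11  path d0:-→d1:-→d2:-→d3:-→d4:-→d5:-→d6:-→d7:-→d8:H4→d9:-→d10:-→d11:-→d12:H2  best=H2
  ? 29.138.50.129  path d0:-→d1:-→d2:-→d3:-→d4:-→d5:-→d6:-→d7:-→d8:-→d9:-→d10:-→d11:-→d12:-→d13:-→d14:-→d15:-→d16:H2→d17:-→d18:-→d19:-→d20:-→d21:-→d22:-→d23:-→d24:-→d25:H5  best=H5
  add 29.138.50.160/28 -> H1 at depth 28
  add 90.224.0.0/12 -> H0 at depth 12
  ? 146.66.162.211  path d0:-  best=no-route
  ? 29.138.0.7  path d0:-→d1:-→d2:-→d3:-→d4:-→d5:-→d6:-→d7:-→d8:-→d9:-→d10:-→d11:-→d12:-→d13:-→d14:-→d15:-→d16:H2→d17:-→d18:-  best=H2
  del 90.224.0.0/12 (clear depth 12)
  add 90.234.171.0/24 -> H4 at depth 24
  add 37.88.181.125/32 -> H4 at depth 32

== LOOKUPS ==
["no-route","H4","H4","H4","H1","no-route","H5","H2","H0","H5","H2","H5","no-route","H2"]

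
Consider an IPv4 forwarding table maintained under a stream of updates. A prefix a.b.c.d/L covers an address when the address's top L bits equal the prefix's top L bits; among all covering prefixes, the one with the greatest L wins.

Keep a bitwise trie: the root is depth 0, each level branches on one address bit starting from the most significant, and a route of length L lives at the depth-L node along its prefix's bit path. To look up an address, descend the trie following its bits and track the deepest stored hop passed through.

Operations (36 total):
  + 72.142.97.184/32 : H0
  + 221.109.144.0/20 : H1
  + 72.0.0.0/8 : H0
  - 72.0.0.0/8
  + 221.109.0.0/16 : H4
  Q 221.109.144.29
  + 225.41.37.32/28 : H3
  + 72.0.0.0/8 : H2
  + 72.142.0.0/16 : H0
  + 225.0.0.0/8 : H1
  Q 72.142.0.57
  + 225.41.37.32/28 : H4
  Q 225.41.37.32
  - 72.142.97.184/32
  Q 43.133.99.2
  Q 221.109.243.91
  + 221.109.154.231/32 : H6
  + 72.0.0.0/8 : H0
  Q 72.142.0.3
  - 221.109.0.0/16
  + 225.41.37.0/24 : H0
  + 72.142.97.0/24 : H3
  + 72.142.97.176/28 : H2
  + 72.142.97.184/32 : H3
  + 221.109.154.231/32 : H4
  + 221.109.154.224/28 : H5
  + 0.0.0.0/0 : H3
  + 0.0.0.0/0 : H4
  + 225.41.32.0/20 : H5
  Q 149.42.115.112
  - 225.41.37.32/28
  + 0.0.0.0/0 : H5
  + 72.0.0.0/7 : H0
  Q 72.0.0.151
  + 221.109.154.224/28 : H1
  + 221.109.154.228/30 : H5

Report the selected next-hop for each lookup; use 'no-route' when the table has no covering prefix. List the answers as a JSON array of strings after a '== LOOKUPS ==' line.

Apply in order:
  add 72.142.97.184/32 -> H0 at depth 32
  add 221.109.144.0/20 -> H1 at depth 20
  add 72.0.0.0/8 -> H0 at depth 8
  del 72.0.0.0/8 (clear depth 8)
  add 221.109.0.0/16 -> H4 at depth 16
  Q 221.109.144.29: descend 11011101011011011001 ; hops seen [H4,H1] ; pick H1
  add 225.41.37.32/28 -> H3 at depth 28
  add 72.0.0.0/8 -> H2 at depth 8
  add 72.142.0.0/16 -> H0 at depth 16
  add 225.0.0.0/8 -> H1 at depth 8
  Q 72.142.0.57: descend 01001000100011100 ; hops seen [H2,H0] ; pick H0
  add 225.41.37.32/28 -> H4 at depth 28
  Q 225.41.37.32: descend 1110000100101001001001010010 ; hops seen [H1,H4] ; pick H4
  del 72.142.97.184/32 (clear depth 32)
  Q 43.133.99.2: descend 0 ; hops seen [∅] ; pick no-route
  Q 221.109.243.91: descend 11011101011011011 ; hops seen [H4] ; pick H4
  add 221.109.154.231/32 -> H6 at depth 32
  add 72.0.0.0/8 -> H0 at depth 8
  Q 72.142.0.3: descend 01001000100011100 ; hops seen [H0,H0] ; pick H0
  del 221.109.0.0/16 (clear depth 16)
  add 225.41.37.0/24 -> H0 at depth 24
  add 72.142.97.0/24 -> H3 at depth 24
  add 72.142.97.176/28 -> H2 at depth 28
  add 72.142.97.184/32 -> H3 at depth 32
  add 221.109.154.231/32 -> H4 at depth 32
  add 221.109.154.224/28 -> H5 at depth 28
  add 0.0.0.0/0 -> H3 at depth 0
  add 0.0.0.0/0 -> H4 at depth 0
  add 225.41.32.0/20 -> H5 at depth 20
  Q 149.42.115.112: descend 1 ; hops seen [H4] ; pick H4
  del 225.41.37.32/28 (clear depth 28)
  add 0.0.0.0/0 -> H5 at depth 0
  add 72.0.0.0/7 -> H0 at depth 7
  Q 72.0.0.151: descend 01001000 ; hops seen [H5,H0,H0] ; pick H0
  add 221.109.154.224/28 -> H1 at depth 28
  add 221.109.154.228/30 -> H5 at depth 30

== LOOKUPS ==
["H1","H0","H4","no-route","H4","H0","H4","H0"]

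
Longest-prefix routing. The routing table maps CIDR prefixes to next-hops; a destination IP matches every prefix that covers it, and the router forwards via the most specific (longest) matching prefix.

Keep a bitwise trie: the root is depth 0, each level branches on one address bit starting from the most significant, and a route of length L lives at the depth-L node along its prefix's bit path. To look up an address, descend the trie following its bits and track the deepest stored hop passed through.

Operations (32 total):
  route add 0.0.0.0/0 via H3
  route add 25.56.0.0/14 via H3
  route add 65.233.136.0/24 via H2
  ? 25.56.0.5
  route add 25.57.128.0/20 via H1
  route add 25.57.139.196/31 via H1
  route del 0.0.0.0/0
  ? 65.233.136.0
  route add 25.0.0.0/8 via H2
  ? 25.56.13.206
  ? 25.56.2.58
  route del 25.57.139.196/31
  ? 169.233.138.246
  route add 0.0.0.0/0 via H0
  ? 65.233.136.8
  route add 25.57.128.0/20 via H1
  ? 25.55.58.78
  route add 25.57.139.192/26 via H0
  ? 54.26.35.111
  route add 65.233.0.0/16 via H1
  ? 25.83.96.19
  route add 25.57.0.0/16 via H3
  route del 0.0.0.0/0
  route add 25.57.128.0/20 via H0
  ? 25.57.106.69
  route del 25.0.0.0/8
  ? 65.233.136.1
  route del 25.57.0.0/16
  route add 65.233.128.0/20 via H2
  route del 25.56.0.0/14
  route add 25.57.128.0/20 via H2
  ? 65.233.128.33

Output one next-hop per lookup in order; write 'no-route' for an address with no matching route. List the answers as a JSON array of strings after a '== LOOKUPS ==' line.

Trace:
  add 0.0.0.0/0 -> H3 at depth 0
  add 25.56.0.0/14 -> H3 at depth 14
  add 65.233.136.0/24 -> H2 at depth 24
  Q 25.56.0.5: descend 00011001001110 ; hops seen [H3,H3] ; pick H3
  add 25.57.128.0/20 -> H1 at depth 20
  add 25.57.139.196/31 -> H1 at depth 31
  del 0.0.0.0/0 (clear depth 0)
  Q 65.233.136.0: descend 010000011110100110001000 ; hops seen [H2] ; pick H2
  add 25.0.0.0/8 -> H2 at depth 8
  Q 25.56.13.206: descend 000110010011100 ; hops seen [H2,H3] ; pick H3
  Q 25.56.2.58: descend 000110010011100 ; hops seen [H2,H3] ; pick H3
  del 25.57.139.196/31 (clear depth 31)
  Q 169.233.138.246: descend ε ; hops seen [∅] ; pick no-route
  add 0.0.0.0/0 -> H0 at depth 0
  Q 65.233.136.8: descend 010000011110100110001000 ; hops seen [H0,H2] ; pick H2
  add 25.57.128.0/20 -> H1 at depth 20
  Q 25.55.58.78: descend 000110010011 ; hops seen [H0,H2] ; pick H2
  add 25.57.139.192/26 -> H0 at depth 26
  Q 54.26.35.111: descend 00 ; hops seen [H0] ; pick H0
  add 65.233.0.0/16 -> H1 at depth 16
  Q 25.83.96.19: descend 000110010 ; hops seen [H0,H2] ; pick H2
  add 25.57.0.0/16 -> H3 at depth 16
  del 0.0.0.0/0 (clear depth 0)
  add 25.57.128.0/20 -> H0 at depth 20
  Q 25.57.106.69: descend 0001100100111001 ; hops seen [H2,H3,H3] ; pick H3
  del 25.0.0.0/8 (clear depth 8)
  Q 65.233.136.1: descend 010000011110100110001000 ; hops seen [H1,H2] ; pick H2
  del 25.57.0.0/16 (clear depth 16)
  add 65.233.128.0/20 -> H2 at depth 20
  del 25.56.0.0/14 (clear depth 14)
  add 25.57.128.0/20 -> H2 at depth 20
  Q 65.233.128.33: descend 01000001111010011000 ; hops seen [H1,H2] ; pick H2

== LOOKUPS ==
["H3","H2","H3","H3","no-route","H2","H2","H0","H2","H3","H2","H2"]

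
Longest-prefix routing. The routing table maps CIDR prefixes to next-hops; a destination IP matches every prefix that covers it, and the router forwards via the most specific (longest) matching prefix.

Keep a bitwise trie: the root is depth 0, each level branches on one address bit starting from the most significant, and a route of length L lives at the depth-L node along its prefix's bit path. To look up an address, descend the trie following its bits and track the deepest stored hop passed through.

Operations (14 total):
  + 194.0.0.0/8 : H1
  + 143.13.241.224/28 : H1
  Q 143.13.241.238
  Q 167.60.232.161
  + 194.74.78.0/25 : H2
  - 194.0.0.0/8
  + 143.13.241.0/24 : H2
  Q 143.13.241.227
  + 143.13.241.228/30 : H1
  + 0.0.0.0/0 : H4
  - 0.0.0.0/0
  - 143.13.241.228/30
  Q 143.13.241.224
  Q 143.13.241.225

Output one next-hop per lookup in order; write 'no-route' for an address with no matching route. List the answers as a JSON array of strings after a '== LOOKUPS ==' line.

Trace:
  add 194.0.0.0/8 -> H1 at depth 8
  add 143.13.241.224/28 -> H1 at depth 28
  Q 143.13.241.238: descend 1000111100001101111100011110 ; hops seen [H1] ; pick H1
  Q 167.60.232.161: descend 10 ; hops seen [∅] ; pick no-route
  add 194.74.78.0/25 -> H2 at depth 25
  - 194.0.0.0/8 clear@8
  add 143.13.241.0/24 -> H2 at depth 24
  Q 143.13.241.227: descend 1000111100001101111100011110 ; hops seen [H2,H1] ; pick H1
  add 143.13.241.228/30 -> H1 at depth 30
  add 0.0.0.0/0 -> H4 at depth 0
  - 0.0.0.0/0 clear@0
  - 143.13.241.228/30 clear@30
  Q 143.13.241.224: descend 10001111000011011111000111100 ; hops seen [H2,H1] ; pick H1
  Q 143.13.241.225: descend 10001111000011011111000111100 ; hops seen [H2,H1] ; pick H1

== LOOKUPS ==
["H1","no-route","H1","H1","H1"]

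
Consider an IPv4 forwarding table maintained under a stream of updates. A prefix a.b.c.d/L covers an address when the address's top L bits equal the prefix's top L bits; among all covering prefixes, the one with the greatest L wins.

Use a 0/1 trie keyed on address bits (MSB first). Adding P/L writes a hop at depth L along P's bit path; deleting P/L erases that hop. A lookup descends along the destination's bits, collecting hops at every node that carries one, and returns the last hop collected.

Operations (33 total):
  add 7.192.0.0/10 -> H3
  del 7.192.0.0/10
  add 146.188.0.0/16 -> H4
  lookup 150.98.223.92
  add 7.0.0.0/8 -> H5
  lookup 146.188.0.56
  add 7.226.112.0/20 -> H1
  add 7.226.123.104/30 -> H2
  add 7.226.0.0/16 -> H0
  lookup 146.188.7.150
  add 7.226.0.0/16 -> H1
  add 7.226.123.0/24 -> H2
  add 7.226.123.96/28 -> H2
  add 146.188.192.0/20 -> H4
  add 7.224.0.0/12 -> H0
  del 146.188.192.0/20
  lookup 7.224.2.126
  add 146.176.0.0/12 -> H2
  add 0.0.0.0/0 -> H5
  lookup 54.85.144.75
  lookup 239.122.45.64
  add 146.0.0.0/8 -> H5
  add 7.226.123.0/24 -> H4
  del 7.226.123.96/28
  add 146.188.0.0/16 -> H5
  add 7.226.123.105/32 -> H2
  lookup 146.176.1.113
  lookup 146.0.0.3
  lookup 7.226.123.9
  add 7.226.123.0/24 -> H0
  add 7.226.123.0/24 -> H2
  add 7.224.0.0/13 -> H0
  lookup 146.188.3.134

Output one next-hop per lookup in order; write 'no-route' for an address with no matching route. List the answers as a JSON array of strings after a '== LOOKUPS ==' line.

Apply in order:
  + 7.192.0.0/10 (H3) depth=10
  del 7.192.0.0/10 (clear depth 10)
  + 146.188.0.0/16 (H4) depth=16
  lookup 150.98.223.92: bits 10010 walk d0:-→d1:-→d2:-→d3:-→d4:-→d5:- -> no-route
  + 7.0.0.0/8 (H5) depth=8
  lookup 146.188.0.56: bits 1001001010111100 walk d0:-→d1:-→d2:-→d3:-→d4:-→d5:-→d6:-→d7:-→d8:-→d9:-→d10:-→d11:-→d12:-→d13:-→d14:-→d15:-→d16:H4 -> H4
  + 7.226.112.0/20 (H1) depth=20
  + 7.226.123.104/30 (H2) depth=30
  + 7.226.0.0/16 (H0) depth=16
  lookup 146.188.7.150: bits 1001001010111100 walk d0:-→d1:-→d2:-→d3:-→d4:-→d5:-→d6:-→d7:-→d8:-→d9:-→d10:-→d11:-→d12:-→d13:-→d14:-→d15:-→d16:H4 -> H4
  + 7.226.0.0/16 (H1) depth=16
  + 7.226.123.0/24 (H2) depth=24
  + 7.226.123.96/28 (H2) depth=28
  + 146.188.192.0/20 (H4) depth=20
  + 7.224.0.0/12 (H0) depth=12
  del 146.188.192.0/20 (clear depth 20)
  lookup 7.224.2.126: bits 00000111111000 walk d0:-→d1:-→d2:-→d3:-→d4:-→d5:-→d6:-→d7:-→d8:H5→d9:-→d10:-→d11:-→d12:H0→d13:-→d14:- -> H0
  + 146.176.0.0/12 (H2) depth=12
  + 0.0.0.0/0 (H5) depth=0
  lookup 54.85.144.75: bits 00 walk d0:H5→d1:-→d2:- -> H5
  lookup 239.122.45.64: bits 1 walk d0:H5→d1:- -> H5
  + 146.0.0.0/8 (H5) depth=8
  + 7.226.123.0/24 (H4) depth=24
  del 7.226.123.96/28 (clear depth 28)
  + 146.188.0.0/16 (H5) depth=16
  + 7.226.123.105/32 (H2) depth=32
  lookup 146.176.1.113: bits 100100101011 walk d0:H5→d1:-→d2:-→d3:-→d4:-→d5:-→d6:-→d7:-→d8:H5→d9:-→d10:-→d11:-→d12:H2 -> H2
  lookup 146.0.0.3: bits 10010010 walk d0:H5→d1:-→d2:-→d3:-→d4:-→d5:-→d6:-→d7:-→d8:H5 -> H5
  lookup 7.226.123.9: bits 0000011111100010011110110 walk d0:H5→d1:-→d2:-→d3:-→d4:-→d5:-→d6:-→d7:-→d8:H5→d9:-→d10:-→d11:-→d12:H0→d13:-→d14:-→d15:-→d16:H1→d17:-→d18:-→d19:-→d20:H1→d21:-→d22:-→d23:-→d24:H4→d25:- -> H4
  + 7.226.123.0/24 (H0) depth=24
  + 7.226.123.0/24 (H2) depth=24
  + 7.224.0.0/13 (H0) depth=13
  lookup 146.188.3.134: bits 1001001010111100 walk d0:H5→d1:-→d2:-→d3:-→d4:-→d5:-→d6:-→d7:-→d8:H5→d9:-→d10:-→d11:-→d12:H2→d13:-→d14:-→d15:-→d16:H5 -> H5

== LOOKUPS ==
["no-route","H4","H4","H0","H5","H5","H2","H5","H4","H5"]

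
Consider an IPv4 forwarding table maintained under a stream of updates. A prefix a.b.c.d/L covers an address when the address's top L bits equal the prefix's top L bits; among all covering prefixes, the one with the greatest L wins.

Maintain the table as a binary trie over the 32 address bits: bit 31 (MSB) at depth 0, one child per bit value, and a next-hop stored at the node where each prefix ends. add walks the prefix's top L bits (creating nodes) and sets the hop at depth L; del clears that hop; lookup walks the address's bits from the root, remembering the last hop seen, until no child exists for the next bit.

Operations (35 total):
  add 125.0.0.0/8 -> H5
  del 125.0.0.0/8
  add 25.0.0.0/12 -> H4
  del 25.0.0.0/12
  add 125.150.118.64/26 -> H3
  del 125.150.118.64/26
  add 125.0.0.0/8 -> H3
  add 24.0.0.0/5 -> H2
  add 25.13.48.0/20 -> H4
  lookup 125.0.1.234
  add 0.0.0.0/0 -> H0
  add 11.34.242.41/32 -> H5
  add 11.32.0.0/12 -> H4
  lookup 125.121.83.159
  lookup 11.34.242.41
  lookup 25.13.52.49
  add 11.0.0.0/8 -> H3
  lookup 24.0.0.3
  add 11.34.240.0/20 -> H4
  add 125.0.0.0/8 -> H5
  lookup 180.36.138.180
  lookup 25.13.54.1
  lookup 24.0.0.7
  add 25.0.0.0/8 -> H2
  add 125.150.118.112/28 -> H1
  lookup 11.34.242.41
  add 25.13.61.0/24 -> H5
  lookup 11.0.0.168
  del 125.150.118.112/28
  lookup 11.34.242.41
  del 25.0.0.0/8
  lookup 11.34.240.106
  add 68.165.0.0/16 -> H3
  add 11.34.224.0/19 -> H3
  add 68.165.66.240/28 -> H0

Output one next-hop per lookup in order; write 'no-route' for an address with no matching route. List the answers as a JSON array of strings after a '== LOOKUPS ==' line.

Apply in order:
  add 125.0.0.0/8 -> H5 at depth 8
  del 125.0.0.0/8 (clear depth 8)
  add 25.0.0.0/12 -> H4 at depth 12
  del 25.0.0.0/12 (clear depth 12)
  add 125.150.118.64/26 -> H3 at depth 26
  del 125.150.118.64/26 (clear depth 26)
  add 125.0.0.0/8 -> H3 at depth 8
  add 24.0.0.0/5 -> H2 at depth 5
  add 25.13.48.0/20 -> H4 at depth 20
  Q 125.0.1.234: descend 01111101 ; hops seen [H3] ; pick H3
  add 0.0.0.0/0 -> H0 at depth 0
  add 11.34.242.41/32 -> H5 at depth 32
  add 11.32.0.0/12 -> H4 at depth 12
  Q 125.121.83.159: descend 01111101 ; hops seen [H0,H3] ; pick H3
  Q 11.34.242.41: descend 00001011001000101111001000101001 ; hops seen [H0,H4,H5] ; pick H5
  Q 25.13.52.49: descend 00011001000011010011 ; hops seen [H0,H2,H4] ; pick H4
  add 11.0.0.0/8 -> H3 at depth 8
  Q 24.0.0.3: descend 0001100 ; hops seen [H0,H2] ; pick H2
  add 11.34.240.0/20 -> H4 at depth 20
  add 125.0.0.0/8 -> H5 at depth 8
  Q 180.36.138.180: descend ε ; hops seen [H0] ; pick H0
  Q 25.13.54.1: descend 00011001000011010011 ; hops seen [H0,H2,H4] ; pick H4
  Q 24.0.0.7: descend 0001100 ; hops seen [H0,H2] ; pick H2
  add 25.0.0.0/8 -> H2 at depth 8
  add 125.150.118.112/28 -> H1 at depth 28
  Q 11.34.242.41: descend 00001011001000101111001000101001 ; hops seen [H0,H3,H4,H4,H5] ; pick H5
  add 25.13.61.0/24 -> H5 at depth 24
  Q 11.0.0.168: descend 0000101100 ; hops seen [H0,H3] ; pick H3
  del 125.150.118.112/28 (clear depth 28)
  Q 11.34.242.41: descend 00001011001000101111001000101001 ; hops seen [H0,H3,H4,H4,H5] ; pick H5
  del 25.0.0.0/8 (clear depth 8)
  Q 11.34.240.106: descend 0000101100100010111100 ; hops seen [H0,H3,H4,H4] ; pick H4
  add 68.165.0.0/16 -> H3 at depth 16
  add 11.34.224.0/19 -> H3 at depth 19
  add 68.165.66.240/28 -> H0 at depth 28

== LOOKUPS ==
["H3","H3","H5","H4","H2","H0","H4","H2","H5","H3","H5","H4"]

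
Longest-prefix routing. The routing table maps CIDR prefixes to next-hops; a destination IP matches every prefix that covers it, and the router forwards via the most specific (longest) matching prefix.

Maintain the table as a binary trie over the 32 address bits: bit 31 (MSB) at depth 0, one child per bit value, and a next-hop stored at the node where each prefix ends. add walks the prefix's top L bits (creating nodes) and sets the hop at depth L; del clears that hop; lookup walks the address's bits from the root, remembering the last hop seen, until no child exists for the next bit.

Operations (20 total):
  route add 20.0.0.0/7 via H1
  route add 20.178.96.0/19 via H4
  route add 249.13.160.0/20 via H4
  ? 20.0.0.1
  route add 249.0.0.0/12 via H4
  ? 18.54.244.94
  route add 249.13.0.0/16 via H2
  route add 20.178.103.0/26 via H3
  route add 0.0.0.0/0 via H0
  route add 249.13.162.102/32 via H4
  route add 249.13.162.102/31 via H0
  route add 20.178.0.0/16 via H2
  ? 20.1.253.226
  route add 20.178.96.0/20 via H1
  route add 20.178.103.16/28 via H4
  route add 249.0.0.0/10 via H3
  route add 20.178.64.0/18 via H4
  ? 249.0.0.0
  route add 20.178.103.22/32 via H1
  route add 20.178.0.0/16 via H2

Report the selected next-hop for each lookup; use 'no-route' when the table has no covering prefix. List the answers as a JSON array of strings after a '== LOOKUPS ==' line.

Process each operation:
  + 20.0.0.0/7 (H1) depth=7
  + 20.178.96.0/19 (H4) depth=19
  + 249.13.160.0/20 (H4) depth=20
  Q 20.0.0.1: descend 00010100 ; hops seen [H1] ; pick H1
  + 249.0.0.0/12 (H4) depth=12
  Q 18.54.244.94: descend 00010 ; hops seen [∅] ; pick no-route
  + 249.13.0.0/16 (H2) depth=16
  + 20.178.103.0/26 (H3) depth=26
  + 0.0.0.0/0 (H0) depth=0
  + 249.13.162.102/32 (H4) depth=32
  + 249.13.162.102/31 (H0) depth=31
  + 20.178.0.0/16 (H2) depth=16
  Q 20.1.253.226: descend 00010100 ; hops seen [H0,H1] ; pick H1
  + 20.178.96.0/20 (H1) depth=20
  + 20.178.103.16/28 (H4) depth=28
  + 249.0.0.0/10 (H3) depth=10
  + 20.178.64.0/18 (H4) depth=18
  Q 249.0.0.0: descend 111110010000 ; hops seen [H0,H3,H4] ; pick H4
  + 20.178.103.22/32 (H1) depth=32
  + 20.178.0.0/16 (H2) depth=16

== LOOKUPS ==
["H1","no-route","H1","H4"]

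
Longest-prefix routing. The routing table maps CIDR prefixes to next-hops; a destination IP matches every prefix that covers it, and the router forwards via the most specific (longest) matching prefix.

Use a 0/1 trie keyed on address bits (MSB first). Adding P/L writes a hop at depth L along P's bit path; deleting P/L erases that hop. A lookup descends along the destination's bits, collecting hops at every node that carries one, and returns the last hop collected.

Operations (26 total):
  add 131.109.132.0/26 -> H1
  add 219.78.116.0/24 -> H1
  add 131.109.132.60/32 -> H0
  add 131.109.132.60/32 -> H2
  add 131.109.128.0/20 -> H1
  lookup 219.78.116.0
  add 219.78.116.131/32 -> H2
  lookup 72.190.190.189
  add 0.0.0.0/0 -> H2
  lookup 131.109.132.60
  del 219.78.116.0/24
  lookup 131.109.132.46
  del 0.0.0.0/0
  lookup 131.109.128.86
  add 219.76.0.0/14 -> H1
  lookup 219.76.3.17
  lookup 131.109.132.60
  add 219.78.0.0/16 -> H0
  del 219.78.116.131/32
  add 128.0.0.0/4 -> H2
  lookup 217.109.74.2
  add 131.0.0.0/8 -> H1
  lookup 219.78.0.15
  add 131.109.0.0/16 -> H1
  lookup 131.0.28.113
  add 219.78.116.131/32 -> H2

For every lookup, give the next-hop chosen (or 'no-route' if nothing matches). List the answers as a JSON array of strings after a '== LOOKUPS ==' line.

Apply in order:
  + 131.109.132.0/26 (H1) depth=26
  + 219.78.116.0/24 (H1) depth=24
  + 131.109.132.60/32 (H0) depth=32
  + 131.109.132.60/32 (H2) depth=32
  + 131.109.128.0/20 (H1) depth=20
  ? 219.78.116.0  path d0:-→d1:-→d2:-→d3:-→d4:-→d5:-→d6:-→d7:-→d8:-→d9:-→d10:-→d11:-→d12:-→d13:-→d14:-→d15:-→d16:-→d17:-→d18:-→d19:-→d20:-→d21:-→d22:-→d23:-→d24:H1  best=H1
  + 219.78.116.131/32 (H2) depth=32
  ? 72.190.190.189  path d0:-  best=no-route
  + 0.0.0.0/0 (H2) depth=0
  ? 131.109.132.60  path d0:H2→d1:-→d2:-→d3:-→d4:-→d5:-→d6:-→d7:-→d8:-→d9:-→d10:-→d11:-→d12:-→d13:-→d14:-→d15:-→d16:-→d17:-→d18:-→d19:-→d20:H1→d21:-→d22:-→d23:-→d24:-→d25:-→d26:H1→d27:-→d28:-→d29:-→d30:-→d31:-→d32:H2  best=H2
  del 219.78.116.0/24 (clear depth 24)
  ? 131.109.132.46  path d0:H2→d1:-→d2:-→d3:-→d4:-→d5:-→d6:-→d7:-→d8:-→d9:-→d10:-→d11:-→d12:-→d13:-→d14:-→d15:-→d16:-→d17:-→d18:-→d19:-→d20:H1→d21:-→d22:-→d23:-→d24:-→d25:-→d26:H1→d27:-  best=H1
  del 0.0.0.0/0 (clear depth 0)
  ? 131.109.128.86  path d0:-→d1:-→d2:-→d3:-→d4:-→d5:-→d6:-→d7:-→d8:-→d9:-→d10:-→d11:-→d12:-→d13:-→d14:-→d15:-→d16:-→d17:-→d18:-→d19:-→d20:H1→d21:-  best=H1
  + 219.76.0.0/14 (H1) depth=14
  ? 219.76.3.17  path d0:-→d1:-→d2:-→d3:-→d4:-→d5:-→d6:-→d7:-→d8:-→d9:-→d10:-→d11:-→d12:-→d13:-→d14:H1  best=H1
  ? 131.109.132.60  path d0:-→d1:-→d2:-→d3:-→d4:-→d5:-→d6:-→d7:-→d8:-→d9:-→d10:-→d11:-→d12:-→d13:-→d14:-→d15:-→d16:-→d17:-→d18:-→d19:-→d20:H1→d21:-→d22:-→d23:-→d24:-→d25:-→d26:H1→d27:-→d28:-→d29:-→d30:-→d31:-→d32:H2  best=H2
  + 219.78.0.0/16 (H0) depth=16
  del 219.78.116.131/32 (clear depth 32)
  + 128.0.0.0/4 (H2) depth=4
  ? 217.109.74.2  path d0:-→d1:-→d2:-→d3:-→d4:-→d5:-→d6:-  best=no-route
  + 131.0.0.0/8 (H1) depth=8
  ? 219.78.0.15  path d0:-→d1:-→d2:-→d3:-→d4:-→d5:-→d6:-→d7:-→d8:-→d9:-→d10:-→d11:-→d12:-→d13:-→d14:H1→d15:-→d16:H0→d17:-  best=H0
  + 131.109.0.0/16 (H1) depth=16
  ? 131.0.28.113  path d0:-→d1:-→d2:-→d3:-→d4:H2→d5:-→d6:-→d7:-→d8:H1→d9:-  best=H1
  + 219.78.116.131/32 (H2) depth=32

== LOOKUPS ==
["H1","no-route","H2","H1","H1","H1","H2","no-route","H0","H1"]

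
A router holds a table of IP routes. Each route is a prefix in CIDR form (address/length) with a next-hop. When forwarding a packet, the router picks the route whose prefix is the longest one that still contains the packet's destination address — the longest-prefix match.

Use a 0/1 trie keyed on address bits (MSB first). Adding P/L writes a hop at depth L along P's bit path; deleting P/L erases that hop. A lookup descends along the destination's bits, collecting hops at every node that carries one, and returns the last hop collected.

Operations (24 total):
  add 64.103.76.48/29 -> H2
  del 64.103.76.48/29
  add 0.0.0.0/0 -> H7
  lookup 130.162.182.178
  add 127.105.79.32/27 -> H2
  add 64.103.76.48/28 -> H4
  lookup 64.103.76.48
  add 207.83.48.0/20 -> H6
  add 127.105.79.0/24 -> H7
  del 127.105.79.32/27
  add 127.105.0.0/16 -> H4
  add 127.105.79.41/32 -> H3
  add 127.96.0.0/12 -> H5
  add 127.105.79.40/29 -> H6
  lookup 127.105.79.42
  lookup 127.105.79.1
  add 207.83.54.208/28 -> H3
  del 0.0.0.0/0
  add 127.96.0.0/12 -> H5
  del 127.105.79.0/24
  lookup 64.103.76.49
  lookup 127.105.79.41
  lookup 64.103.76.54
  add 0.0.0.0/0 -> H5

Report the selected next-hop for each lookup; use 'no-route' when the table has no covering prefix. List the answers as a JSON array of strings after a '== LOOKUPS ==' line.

Trace:
  add 64.103.76.48/29 -> H2 at depth 29
  - 64.103.76.48/29 clear@29
  add 0.0.0.0/0 -> H7 at depth 0
  Q 130.162.182.178: descend ε ; hops seen [H7] ; pick H7
  add 127.105.79.32/27 -> H2 at depth 27
  add 64.103.76.48/28 -> H4 at depth 28
  Q 64.103.76.48: descend 01000000011001110100110000110 ; hops seen [H7,H4] ; pick H4
  add 207.83.48.0/20 -> H6 at depth 20
  add 127.105.79.0/24 -> H7 at depth 24
  - 127.105.79.32/27 clear@27
  add 127.105.0.0/16 -> H4 at depth 16
  add 127.105.79.41/32 -> H3 at depth 32
  add 127.96.0.0/12 -> H5 at depth 12
  add 127.105.79.40/29 -> H6 at depth 29
  Q 127.105.79.42: descend 011111110110100101001111001010 ; hops seen [H7,H5,H4,H7,H6] ; pick H6
  Q 127.105.79.1: descend 01111111011010010100111100 ; hops seen [H7,H5,H4,H7] ; pick H7
  add 207.83.54.208/28 -> H3 at depth 28
  - 0.0.0.0/0 clear@0
  add 127.96.0.0/12 -> H5 at depth 12
  - 127.105.79.0/24 clear@24
  Q 64.103.76.49: descend 01000000011001110100110000110 ; hops seen [H4] ; pick H4
  Q 127.105.79.41: descend 01111111011010010100111100101001 ; hops seen [H5,H4,H6,H3] ; pick H3
  Q 64.103.76.54: descend 01000000011001110100110000110 ; hops seen [H4] ; pick H4
  add 0.0.0.0/0 -> H5 at depth 0

== LOOKUPS ==
["H7","H4","H6","H7","H4","H3","H4"]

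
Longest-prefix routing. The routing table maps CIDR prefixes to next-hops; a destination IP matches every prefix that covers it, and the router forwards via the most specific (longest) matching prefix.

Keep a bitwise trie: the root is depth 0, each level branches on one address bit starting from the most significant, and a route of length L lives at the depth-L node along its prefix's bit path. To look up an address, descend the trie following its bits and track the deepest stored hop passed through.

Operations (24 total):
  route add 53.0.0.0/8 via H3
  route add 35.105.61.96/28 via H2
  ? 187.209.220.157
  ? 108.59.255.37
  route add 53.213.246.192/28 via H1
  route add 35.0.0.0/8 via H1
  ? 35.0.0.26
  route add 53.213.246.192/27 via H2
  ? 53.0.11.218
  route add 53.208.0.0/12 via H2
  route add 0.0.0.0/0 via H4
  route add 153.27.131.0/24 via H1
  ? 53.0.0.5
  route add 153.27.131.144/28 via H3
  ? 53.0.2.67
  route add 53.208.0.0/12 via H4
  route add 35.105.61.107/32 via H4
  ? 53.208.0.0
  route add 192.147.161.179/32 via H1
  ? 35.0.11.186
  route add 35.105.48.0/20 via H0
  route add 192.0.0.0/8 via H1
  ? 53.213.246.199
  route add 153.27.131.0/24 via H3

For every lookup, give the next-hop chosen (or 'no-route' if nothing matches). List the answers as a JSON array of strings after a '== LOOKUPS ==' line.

Process each operation:
  add 53.0.0.0/8 -> H3 at depth 8
  add 35.105.61.96/28 -> H2 at depth 28
  lookup 187.209.220.157: bits ε walk d0:- -> no-route
  lookup 108.59.255.37: bits 0 walk d0:-→d1:- -> no-route
  add 53.213.246.192/28 -> H1 at depth 28
  add 35.0.0.0/8 -> H1 at depth 8
  lookup 35.0.0.26: bits 001000110 walk d0:-→d1:-→d2:-→d3:-→d4:-→d5:-→d6:-→d7:-→d8:H1→d9:- -> H1
  add 53.213.246.192/27 -> H2 at depth 27
  lookup 53.0.11.218: bits 00110101 walk d0:-→d1:-→d2:-→d3:-→d4:-→d5:-→d6:-→d7:-→d8:H3 -> H3
  add 53.208.0.0/12 -> H2 at depth 12
  add 0.0.0.0/0 -> H4 at depth 0
  add 153.27.131.0/24 -> H1 at depth 24
  lookup 53.0.0.5: bits 00110101 walk d0:H4→d1:-→d2:-→d3:-→d4:-→d5:-→d6:-→d7:-→d8:H3 -> H3
  add 153.27.131.144/28 -> H3 at depth 28
  lookup 53.0.2.67: bits 00110101 walk d0:H4→d1:-→d2:-→d3:-→d4:-→d5:-→d6:-→d7:-→d8:H3 -> H3
  add 53.208.0.0/12 -> H4 at depth 12
  add 35.105.61.107/32 -> H4 at depth 32
  lookup 53.208.0.0: bits 0011010111010 walk d0:H4→d1:-→d2:-→d3:-→d4:-→d5:-→d6:-→d7:-→d8:H3→d9:-→d10:-→d11:-→d12:H4→d13:- -> H4
  add 192.147.161.179/32 -> H1 at depth 32
  lookup 35.0.11.186: bits 001000110 walk d0:H4→d1:-→d2:-→d3:-→d4:-→d5:-→d6:-→d7:-→d8:H1→d9:- -> H1
  add 35.105.48.0/20 -> H0 at depth 20
  add 192.0.0.0/8 -> H1 at depth 8
  lookup 53.213.246.199: bits 0011010111010101111101101100 walk d0:H4→d1:-→d2:-→d3:-→d4:-→d5:-→d6:-→d7:-→d8:H3→d9:-→d10:-→d11:-→d12:H4→d13:-→d14:-→d15:-→d16:-→d17:-→d18:-→d19:-→d20:-→d21:-→d22:-→d23:-→d24:-→d25:-→d26:-→d27:H2→d28:H1 -> H1
  add 153.27.131.0/24 -> H3 at depth 24

== LOOKUPS ==
["no-route","no-route","H1","H3","H3","H3","H4","H1","H1"]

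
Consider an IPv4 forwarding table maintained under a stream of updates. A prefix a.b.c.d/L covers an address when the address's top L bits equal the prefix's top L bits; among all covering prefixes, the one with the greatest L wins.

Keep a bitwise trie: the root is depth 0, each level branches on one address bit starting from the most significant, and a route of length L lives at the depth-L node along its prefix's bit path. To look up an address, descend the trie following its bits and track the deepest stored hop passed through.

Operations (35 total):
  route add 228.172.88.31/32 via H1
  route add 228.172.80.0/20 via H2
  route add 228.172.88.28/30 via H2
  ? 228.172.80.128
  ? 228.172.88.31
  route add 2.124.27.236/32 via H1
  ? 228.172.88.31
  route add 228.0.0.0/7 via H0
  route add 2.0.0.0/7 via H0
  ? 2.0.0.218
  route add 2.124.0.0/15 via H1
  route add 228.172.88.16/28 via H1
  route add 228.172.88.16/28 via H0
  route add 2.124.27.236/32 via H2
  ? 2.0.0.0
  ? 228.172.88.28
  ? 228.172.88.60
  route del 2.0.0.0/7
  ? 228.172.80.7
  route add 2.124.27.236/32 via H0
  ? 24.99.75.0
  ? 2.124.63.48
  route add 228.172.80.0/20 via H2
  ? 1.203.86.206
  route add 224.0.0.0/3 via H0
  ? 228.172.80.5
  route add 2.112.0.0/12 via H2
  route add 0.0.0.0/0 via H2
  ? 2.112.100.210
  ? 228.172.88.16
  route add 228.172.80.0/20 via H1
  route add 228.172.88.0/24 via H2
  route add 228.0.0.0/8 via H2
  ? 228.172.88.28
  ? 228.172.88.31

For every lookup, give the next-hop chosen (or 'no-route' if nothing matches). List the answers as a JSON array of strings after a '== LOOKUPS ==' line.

Trace:
  add 228.172.88.31/32 -> H1 at depth 32
  add 228.172.80.0/20 -> H2 at depth 20
  add 228.172.88.28/30 -> H2 at depth 30
  Q 228.172.80.128: descend 11100100101011000101 ; hops seen [H2] ; pick H2
  Q 228.172.88.31: descend 11100100101011000101100000011111 ; hops seen [H2,H2,H1] ; pick H1
  add 2.124.27.236/32 -> H1 at depth 32
  Q 228.172.88.31: descend 11100100101011000101100000011111 ; hops seen [H2,H2,H1] ; pick H1
  add 228.0.0.0/7 -> H0 at depth 7
  add 2.0.0.0/7 -> H0 at depth 7
  Q 2.0.0.218: descend 000000100 ; hops seen [H0] ; pick H0
  add 2.124.0.0/15 -> H1 at depth 15
  add 228.172.88.16/28 -> H1 at depth 28
  add 228.172.88.16/28 -> H0 at depth 28
  add 2.124.27.236/32 -> H2 at depth 32
  Q 2.0.0.0: descend 000000100 ; hops seen [H0] ; pick H0
  Q 228.172.88.28: descend 111001001010110001011000000111 ; hops seen [H0,H2,H0,H2] ; pick H2
  Q 228.172.88.60: descend 11100100101011000101100000 ; hops seen [H0,H2] ; pick H2
  - 2.0.0.0/7 clear@7
  Q 228.172.80.7: descend 11100100101011000101 ; hops seen [H0,H2] ; pick H2
  add 2.124.27.236/32 -> H0 at depth 32
  Q 24.99.75.0: descend 000 ; hops seen [∅] ; pick no-route
  Q 2.124.63.48: descend 000000100111110000 ; hops seen [H1] ; pick H1
  add 228.172.80.0/20 -> H2 at depth 20
  Q 1.203.86.206: descend 000000 ; hops seen [∅] ; pick no-route
  add 224.0.0.0/3 -> H0 at depth 3
  Q 228.172.80.5: descend 11100100101011000101 ; hops seen [H0,H0,H2] ; pick H2
  add 2.112.0.0/12 -> H2 at depth 12
  add 0.0.0.0/0 -> H2 at depth 0
  Q 2.112.100.210: descend 000000100111 ; hops seen [H2,H2] ; pick H2
  Q 228.172.88.16: descend 1110010010101100010110000001 ; hops seen [H2,H0,H0,H2,H0] ; pick H0
  add 228.172.80.0/20 -> H1 at depth 20
  add 228.172.88.0/24 -> H2 at depth 24
  add 228.0.0.0/8 -> H2 at depth 8
  Q 228.172.88.28: descend 111001001010110001011000000111 ; hops seen [H2,H0,H0,H2,H1,H2,H0,H2] ; pick H2
  Q 228.172.88.31: descend 11100100101011000101100000011111 ; hops seen [H2,H0,H0,H2,H1,H2,H0,H2,H1] ; pick H1

== LOOKUPS ==
["H2","H1","H1","H0","H0","H2","H2","H2","no-route","H1","no-route","H2","H2","H0","H2","H1"]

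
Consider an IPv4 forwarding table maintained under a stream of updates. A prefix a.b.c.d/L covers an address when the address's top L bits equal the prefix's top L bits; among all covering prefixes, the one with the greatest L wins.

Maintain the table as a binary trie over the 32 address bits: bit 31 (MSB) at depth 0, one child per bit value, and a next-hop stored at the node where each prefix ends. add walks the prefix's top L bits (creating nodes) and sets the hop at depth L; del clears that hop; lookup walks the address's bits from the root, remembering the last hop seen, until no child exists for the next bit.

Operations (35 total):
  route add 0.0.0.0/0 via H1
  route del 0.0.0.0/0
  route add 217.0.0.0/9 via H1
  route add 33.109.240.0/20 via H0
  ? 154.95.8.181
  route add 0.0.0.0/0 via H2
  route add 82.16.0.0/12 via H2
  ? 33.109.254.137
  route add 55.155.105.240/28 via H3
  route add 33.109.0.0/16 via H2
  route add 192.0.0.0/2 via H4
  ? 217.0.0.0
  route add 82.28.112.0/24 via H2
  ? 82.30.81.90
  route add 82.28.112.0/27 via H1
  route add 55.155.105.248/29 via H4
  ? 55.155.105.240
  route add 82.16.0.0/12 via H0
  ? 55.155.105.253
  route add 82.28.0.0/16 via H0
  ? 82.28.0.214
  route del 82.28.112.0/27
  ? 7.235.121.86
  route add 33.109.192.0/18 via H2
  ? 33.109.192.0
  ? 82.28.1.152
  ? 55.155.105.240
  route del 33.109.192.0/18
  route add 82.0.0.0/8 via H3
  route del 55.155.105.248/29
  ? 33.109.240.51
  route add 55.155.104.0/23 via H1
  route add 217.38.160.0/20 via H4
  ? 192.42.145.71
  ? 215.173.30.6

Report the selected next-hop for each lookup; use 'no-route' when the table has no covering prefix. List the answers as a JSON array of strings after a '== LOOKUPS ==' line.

Trace:
  + 0.0.0.0/0 (H1) depth=0
  del 0.0.0.0/0 (clear depth 0)
  + 217.0.0.0/9 (H1) depth=9
  + 33.109.240.0/20 (H0) depth=20
  lookup 154.95.8.181: bits 1 walk d0:-→d1:- -> no-route
  + 0.0.0.0/0 (H2) depth=0
  + 82.16.0.0/12 (H2) depth=12
  lookup 33.109.254.137: bits 00100001011011011111 walk d0:H2→d1:-→d2:-→d3:-→d4:-→d5:-→d6:-→d7:-→d8:-→d9:-→d10:-→d11:-→d12:-→d13:-→d14:-→d15:-→d16:-→d17:-→d18:-→d19:-→d20:H0 -> H0
  + 55.155.105.240/28 (H3) depth=28
  + 33.109.0.0/16 (H2) depth=16
  + 192.0.0.0/2 (H4) depth=2
  lookup 217.0.0.0: bits 110110010 walk d0:H2→d1:-→d2:H4→d3:-→d4:-→d5:-→d6:-→d7:-→d8:-→d9:H1 -> H1
  + 82.28.112.0/24 (H2) depth=24
  lookup 82.30.81.90: bits 01010010000111 walk d0:H2→d1:-→d2:-→d3:-→d4:-→d5:-→d6:-→d7:-→d8:-→d9:-→d10:-→d11:-→d12:H2→d13:-→d14:- -> H2
  + 82.28.112.0/27 (H1) depth=27
  + 55.155.105.248/29 (H4) depth=29
  lookup 55.155.105.240: bits 0011011110011011011010011111 walk d0:H2→d1:-→d2:-→d3:-→d4:-→d5:-→d6:-→d7:-→d8:-→d9:-→d10:-→d11:-→d12:-→d13:-→d14:-→d15:-→d16:-→d17:-→d18:-→d19:-→d20:-→d21:-→d22:-→d23:-→d24:-→d25:-→d26:-→d27:-→d28:H3 -> H3
  + 82.16.0.0/12 (H0) depth=12
  lookup 55.155.105.253: bits 00110111100110110110100111111 walk d0:H2→d1:-→d2:-→d3:-→d4:-→d5:-→d6:-→d7:-→d8:-→d9:-→d10:-→d11:-→d12:-→d13:-→d14:-→d15:-→d16:-→d17:-→d18:-→d19:-→d20:-→d21:-→d22:-→d23:-→d24:-→d25:-→d26:-→d27:-→d28:H3→d29:H4 -> H4
  + 82.28.0.0/16 (H0) depth=16
  lookup 82.28.0.214: bits 01010010000111000 walk d0:H2→d1:-→d2:-→d3:-→d4:-→d5:-→d6:-→d7:-→d8:-→d9:-→d10:-→d11:-→d12:H0→d13:-→d14:-→d15:-→d16:H0→d17:- -> H0
  del 82.28.112.0/27 (clear depth 27)
  lookup 7.235.121.86: bits 00 walk d0:H2→d1:-→d2:- -> H2
  + 33.109.192.0/18 (H2) depth=18
  lookup 33.109.192.0: bits 001000010110110111 walk d0:H2→d1:-→d2:-→d3:-→d4:-→d5:-→d6:-→d7:-→d8:-→d9:-→d10:-→d11:-→d12:-→d13:-→d14:-→d15:-→d16:H2→d17:-→d18:H2 -> H2
  lookup 82.28.1.152: bits 01010010000111000 walk d0:H2→d1:-→d2:-→d3:-→d4:-→d5:-→d6:-→d7:-→d8:-→d9:-→d10:-→d11:-→d12:H0→d13:-→d14:-→d15:-→d16:H0→d17:- -> H0
  lookup 55.155.105.240: bits 0011011110011011011010011111 walk d0:H2→d1:-→d2:-→d3:-→d4:-→d5:-→d6:-→d7:-→d8:-→d9:-→d10:-→d11:-→d12:-→d13:-→d14:-→d15:-→d16:-→d17:-→d18:-→d19:-→d20:-→d21:-→d22:-→d23:-→d24:-→d25:-→d26:-→d27:-→d28:H3 -> H3
  del 33.109.192.0/18 (clear depth 18)
  + 82.0.0.0/8 (H3) depth=8
  del 55.155.105.248/29 (clear depth 29)
  lookup 33.109.240.51: bits 00100001011011011111 walk d0:H2→d1:-→d2:-→d3:-→d4:-→d5:-→d6:-→d7:-→d8:-→d9:-→d10:-→d11:-→d12:-→d13:-→d14:-→d15:-→d16:H2→d17:-→d18:-→d19:-→d20:H0 -> H0
  + 55.155.104.0/23 (H1) depth=23
  + 217.38.160.0/20 (H4) depth=20
  lookup 192.42.145.71: bits 110 walk d0:H2→d1:-→d2:H4→d3:- -> H4
  lookup 215.173.30.6: bits 1101 walk d0:H2→d1:-→d2:H4→d3:-→d4:- -> H4

== LOOKUPS ==
["no-route","H0","H1","H2","H3","H4","H0","H2","H2","H0","H3","H0","H4","H4"]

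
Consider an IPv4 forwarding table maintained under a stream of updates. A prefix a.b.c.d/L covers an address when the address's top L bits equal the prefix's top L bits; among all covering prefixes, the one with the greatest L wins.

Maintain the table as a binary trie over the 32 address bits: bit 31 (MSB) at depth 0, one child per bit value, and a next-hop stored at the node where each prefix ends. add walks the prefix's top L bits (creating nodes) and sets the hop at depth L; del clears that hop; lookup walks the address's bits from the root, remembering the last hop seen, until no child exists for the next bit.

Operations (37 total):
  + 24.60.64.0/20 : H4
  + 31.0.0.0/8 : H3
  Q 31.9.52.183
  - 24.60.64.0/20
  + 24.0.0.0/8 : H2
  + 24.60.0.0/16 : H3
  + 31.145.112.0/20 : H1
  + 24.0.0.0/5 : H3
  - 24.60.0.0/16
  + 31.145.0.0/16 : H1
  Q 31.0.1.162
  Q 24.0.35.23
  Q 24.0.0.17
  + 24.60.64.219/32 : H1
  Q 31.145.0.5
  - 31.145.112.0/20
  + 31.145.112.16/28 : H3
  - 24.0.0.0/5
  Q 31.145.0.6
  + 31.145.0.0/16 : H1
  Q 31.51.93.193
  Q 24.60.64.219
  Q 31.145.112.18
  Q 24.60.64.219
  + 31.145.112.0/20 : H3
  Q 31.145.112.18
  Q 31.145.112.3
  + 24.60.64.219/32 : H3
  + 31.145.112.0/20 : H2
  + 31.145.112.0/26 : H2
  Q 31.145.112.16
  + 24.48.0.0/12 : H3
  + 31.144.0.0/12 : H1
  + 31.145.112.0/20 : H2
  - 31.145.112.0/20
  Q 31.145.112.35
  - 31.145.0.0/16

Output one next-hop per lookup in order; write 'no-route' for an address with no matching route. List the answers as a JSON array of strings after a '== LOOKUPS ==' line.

Process each operation:
  + 24.60.64.0/20 (H4) depth=20
  + 31.0.0.0/8 (H3) depth=8
  lookup 31.9.52.183: bits 00011111 walk d0:-→d1:-→d2:-→d3:-→d4:-→d5:-→d6:-→d7:-→d8:H3 -> H3
  - 24.60.64.0/20 clear@20
  + 24.0.0.0/8 (H2) depth=8
  + 24.60.0.0/16 (H3) depth=16
  + 31.145.112.0/20 (H1) depth=20
  + 24.0.0.0/5 (H3) depth=5
  - 24.60.0.0/16 clear@16
  + 31.145.0.0/16 (H1) depth=16
  lookup 31.0.1.162: bits 00011111 walk d0:-→d1:-→d2:-→d3:-→d4:-→d5:H3→d6:-→d7:-→d8:H3 -> H3
  lookup 24.0.35.23: bits 0001100000 walk d0:-→d1:-→d2:-→d3:-→d4:-→d5:H3→d6:-→d7:-→d8:H2→d9:-→d10:- -> H2
  lookup 24.0.0.17: bits 0001100000 walk d0:-→d1:-→d2:-→d3:-→d4:-→d5:H3→d6:-→d7:-→d8:H2→d9:-→d10:- -> H2
  + 24.60.64.219/32 (H1) depth=32
  lookup 31.145.0.5: bits 00011111100100010 walk d0:-→d1:-→d2:-→d3:-→d4:-→d5:H3→d6:-→d7:-→d8:H3→d9:-→d10:-→d11:-→d12:-→d13:-→d14:-→d15:-→d16:H1→d17:- -> H1
  - 31.145.112.0/20 clear@20
  + 31.145.112.16/28 (H3) depth=28
  - 24.0.0.0/5 clear@5
  lookup 31.145.0.6: bits 00011111100100010 walk d0:-→d1:-→d2:-→d3:-→d4:-→d5:-→d6:-→d7:-→d8:H3→d9:-→d10:-→d11:-→d12:-→d13:-→d14:-→d15:-→d16:H1→d17:- -> H1
  + 31.145.0.0/16 (H1) depth=16
  lookup 31.51.93.193: bits 00011111 walk d0:-→d1:-→d2:-→d3:-→d4:-→d5:-→d6:-→d7:-→d8:H3 -> H3
  lookup 24.60.64.219: bits 00011000001111000100000011011011 walk d0:-→d1:-→d2:-→d3:-→d4:-→d5:-→d6:-→d7:-→d8:H2→d9:-→d10:-→d11:-→d12:-→d13:-→d14:-→d15:-→d16:-→d17:-→d18:-→d19:-→d20:-→d21:-→d22:-→d23:-→d24:-→d25:-→d26:-→d27:-→d28:-→d29:-→d30:-→d31:-→d32:H1 -> H1
  lookup 31.145.112.18: bits 0001111110010001011100000001 walk d0:-→d1:-→d2:-→d3:-→d4:-→d5:-→d6:-→d7:-→d8:H3→d9:-→d10:-→d11:-→d12:-→d13:-→d14:-→d15:-→d16:H1→d17:-→d18:-→d19:-→d20:-→d21:-→d22:-→d23:-→d24:-→d25:-→d26:-→d27:-→d28:H3 -> H3
  lookup 24.60.64.219: bits 00011000001111000100000011011011 walk d0:-→d1:-→d2:-→d3:-→d4:-→d5:-→d6:-→d7:-→d8:H2→d9:-→d10:-→d11:-→d12:-→d13:-→d14:-→d15:-→d16:-→d17:-→d18:-→d19:-→d20:-→d21:-→d22:-→d23:-→d24:-→d25:-→d26:-→d27:-→d28:-→d29:-→d30:-→d31:-→d32:H1 -> H1
  + 31.145.112.0/20 (H3) depth=20
  lookup 31.145.112.18: bits 0001111110010001011100000001 walk d0:-→d1:-→d2:-→d3:-→d4:-→d5:-→d6:-→d7:-→d8:H3→d9:-→d10:-→d11:-→d12:-→d13:-→d14:-→d15:-→d16:H1→d17:-→d18:-→d19:-→d20:H3→d21:-→d22:-→d23:-→d24:-→d25:-→d26:-→d27:-→d28:H3 -> H3
  lookup 31.145.112.3: bits 000111111001000101110000000 walk d0:-→d1:-→d2:-→d3:-→d4:-→d5:-→d6:-→d7:-→d8:H3→d9:-→d10:-→d11:-→d12:-→d13:-→d14:-→d15:-→d16:H1→d17:-→d18:-→d19:-→d20:H3→d21:-→d22:-→d23:-→d24:-→d25:-→d26:-→d27:- -> H3
  + 24.60.64.219/32 (H3) depth=32
  + 31.145.112.0/20 (H2) depth=20
  + 31.145.112.0/26 (H2) depth=26
  lookup 31.145.112.16: bits 0001111110010001011100000001 walk d0:-→d1:-→d2:-→d3:-→d4:-→d5:-→d6:-→d7:-→d8:H3→d9:-→d10:-→d11:-→d12:-→d13:-→d14:-→d15:-→d16:H1→d17:-→d18:-→d19:-→d20:H2→d21:-→d22:-→d23:-→d24:-→d25:-→d26:H2→d27:-→d28:H3 -> H3
  + 24.48.0.0/12 (H3) depth=12
  + 31.144.0.0/12 (H1) depth=12
  + 31.145.112.0/20 (H2) depth=20
  - 31.145.112.0/20 clear@20
  lookup 31.145.112.35: bits 00011111100100010111000000 walk d0:-→d1:-→d2:-→d3:-→d4:-→d5:-→d6:-→d7:-→d8:H3→d9:-→d10:-→d11:-→d12:H1→d13:-→d14:-→d15:-→d16:H1→d17:-→d18:-→d19:-→d20:-→d21:-→d22:-→d23:-→d24:-→d25:-→d26:H2 -> H2
  - 31.145.0.0/16 clear@16

== LOOKUPS ==
["H3","H3","H2","H2","H1","H1","H3","H1","H3","H1","H3","H3","H3","H2"]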